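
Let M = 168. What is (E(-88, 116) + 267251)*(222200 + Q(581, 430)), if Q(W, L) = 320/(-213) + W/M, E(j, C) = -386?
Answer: 33681221391015/568 ≈ 5.9298e+10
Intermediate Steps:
Q(W, L) = -320/213 + W/168 (Q(W, L) = 320/(-213) + W/168 = 320*(-1/213) + W*(1/168) = -320/213 + W/168)
(E(-88, 116) + 267251)*(222200 + Q(581, 430)) = (-386 + 267251)*(222200 + (-320/213 + (1/168)*581)) = 266865*(222200 + (-320/213 + 83/24)) = 266865*(222200 + 1111/568) = 266865*(126210711/568) = 33681221391015/568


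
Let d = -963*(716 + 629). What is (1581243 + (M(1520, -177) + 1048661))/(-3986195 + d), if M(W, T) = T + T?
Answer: -3415/6859 ≈ -0.49789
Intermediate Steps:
M(W, T) = 2*T
d = -1295235 (d = -963*1345 = -1295235)
(1581243 + (M(1520, -177) + 1048661))/(-3986195 + d) = (1581243 + (2*(-177) + 1048661))/(-3986195 - 1295235) = (1581243 + (-354 + 1048661))/(-5281430) = (1581243 + 1048307)*(-1/5281430) = 2629550*(-1/5281430) = -3415/6859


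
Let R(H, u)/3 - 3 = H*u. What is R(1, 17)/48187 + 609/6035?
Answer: 29707983/290808545 ≈ 0.10216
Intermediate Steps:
R(H, u) = 9 + 3*H*u (R(H, u) = 9 + 3*(H*u) = 9 + 3*H*u)
R(1, 17)/48187 + 609/6035 = (9 + 3*1*17)/48187 + 609/6035 = (9 + 51)*(1/48187) + 609*(1/6035) = 60*(1/48187) + 609/6035 = 60/48187 + 609/6035 = 29707983/290808545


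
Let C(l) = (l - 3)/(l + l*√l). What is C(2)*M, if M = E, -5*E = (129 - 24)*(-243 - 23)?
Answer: 2793 - 2793*√2 ≈ -1156.9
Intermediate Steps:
C(l) = (-3 + l)/(l + l^(3/2))
E = 5586 (E = -(129 - 24)*(-243 - 23)/5 = -21*(-266) = -⅕*(-27930) = 5586)
M = 5586
C(2)*M = ((-3 + 2)/(2 + 2^(3/2)))*5586 = (-1/(2 + 2*√2))*5586 = -1/(2 + 2*√2)*5586 = -5586/(2 + 2*√2)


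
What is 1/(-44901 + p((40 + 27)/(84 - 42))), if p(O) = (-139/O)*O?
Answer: -1/45040 ≈ -2.2202e-5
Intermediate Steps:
p(O) = -139
1/(-44901 + p((40 + 27)/(84 - 42))) = 1/(-44901 - 139) = 1/(-45040) = -1/45040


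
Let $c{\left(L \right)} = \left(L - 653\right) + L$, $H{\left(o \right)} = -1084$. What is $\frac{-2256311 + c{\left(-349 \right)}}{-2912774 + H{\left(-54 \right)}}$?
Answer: $\frac{376277}{485643} \approx 0.7748$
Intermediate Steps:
$c{\left(L \right)} = -653 + 2 L$ ($c{\left(L \right)} = \left(-653 + L\right) + L = -653 + 2 L$)
$\frac{-2256311 + c{\left(-349 \right)}}{-2912774 + H{\left(-54 \right)}} = \frac{-2256311 + \left(-653 + 2 \left(-349\right)\right)}{-2912774 - 1084} = \frac{-2256311 - 1351}{-2913858} = \left(-2256311 - 1351\right) \left(- \frac{1}{2913858}\right) = \left(-2257662\right) \left(- \frac{1}{2913858}\right) = \frac{376277}{485643}$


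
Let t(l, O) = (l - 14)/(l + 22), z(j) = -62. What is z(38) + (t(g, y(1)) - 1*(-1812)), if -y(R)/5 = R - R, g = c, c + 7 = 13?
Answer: 12248/7 ≈ 1749.7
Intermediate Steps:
c = 6 (c = -7 + 13 = 6)
g = 6
y(R) = 0 (y(R) = -5*(R - R) = -5*0 = 0)
t(l, O) = (-14 + l)/(22 + l)
z(38) + (t(g, y(1)) - 1*(-1812)) = -62 + ((-14 + 6)/(22 + 6) - 1*(-1812)) = -62 + (-8/28 + 1812) = -62 + ((1/28)*(-8) + 1812) = -62 + (-2/7 + 1812) = -62 + 12682/7 = 12248/7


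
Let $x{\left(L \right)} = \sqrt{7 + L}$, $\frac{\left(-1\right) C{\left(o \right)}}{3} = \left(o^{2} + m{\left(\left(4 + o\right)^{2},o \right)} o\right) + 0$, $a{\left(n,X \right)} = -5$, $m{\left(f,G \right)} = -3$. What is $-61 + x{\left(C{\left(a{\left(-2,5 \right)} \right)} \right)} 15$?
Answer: $-61 + 15 i \sqrt{113} \approx -61.0 + 159.45 i$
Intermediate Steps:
$C{\left(o \right)} = - 3 o^{2} + 9 o$ ($C{\left(o \right)} = - 3 \left(\left(o^{2} - 3 o\right) + 0\right) = - 3 \left(o^{2} - 3 o\right) = - 3 o^{2} + 9 o$)
$-61 + x{\left(C{\left(a{\left(-2,5 \right)} \right)} \right)} 15 = -61 + \sqrt{7 + 3 \left(-5\right) \left(3 - -5\right)} 15 = -61 + \sqrt{7 + 3 \left(-5\right) \left(3 + 5\right)} 15 = -61 + \sqrt{7 + 3 \left(-5\right) 8} \cdot 15 = -61 + \sqrt{7 - 120} \cdot 15 = -61 + \sqrt{-113} \cdot 15 = -61 + i \sqrt{113} \cdot 15 = -61 + 15 i \sqrt{113}$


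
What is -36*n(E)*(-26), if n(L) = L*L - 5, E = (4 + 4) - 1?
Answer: 41184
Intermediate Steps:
E = 7 (E = 8 - 1 = 7)
n(L) = -5 + L² (n(L) = L² - 5 = -5 + L²)
-36*n(E)*(-26) = -36*(-5 + 7²)*(-26) = -36*(-5 + 49)*(-26) = -36*44*(-26) = -1584*(-26) = 41184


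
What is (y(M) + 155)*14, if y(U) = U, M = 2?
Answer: 2198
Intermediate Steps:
(y(M) + 155)*14 = (2 + 155)*14 = 157*14 = 2198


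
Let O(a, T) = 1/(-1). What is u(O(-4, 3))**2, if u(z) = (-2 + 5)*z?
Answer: 9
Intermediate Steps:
O(a, T) = -1
u(z) = 3*z
u(O(-4, 3))**2 = (3*(-1))**2 = (-3)**2 = 9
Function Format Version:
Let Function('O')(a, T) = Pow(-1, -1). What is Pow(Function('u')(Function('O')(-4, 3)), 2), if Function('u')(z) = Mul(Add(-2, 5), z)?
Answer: 9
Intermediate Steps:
Function('O')(a, T) = -1
Function('u')(z) = Mul(3, z)
Pow(Function('u')(Function('O')(-4, 3)), 2) = Pow(Mul(3, -1), 2) = Pow(-3, 2) = 9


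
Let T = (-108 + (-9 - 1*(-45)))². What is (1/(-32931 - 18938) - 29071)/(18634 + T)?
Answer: -753941850/617707921 ≈ -1.2205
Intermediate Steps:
T = 5184 (T = (-108 + (-9 + 45))² = (-108 + 36)² = (-72)² = 5184)
(1/(-32931 - 18938) - 29071)/(18634 + T) = (1/(-32931 - 18938) - 29071)/(18634 + 5184) = (1/(-51869) - 29071)/23818 = (-1/51869 - 29071)*(1/23818) = -1507883700/51869*1/23818 = -753941850/617707921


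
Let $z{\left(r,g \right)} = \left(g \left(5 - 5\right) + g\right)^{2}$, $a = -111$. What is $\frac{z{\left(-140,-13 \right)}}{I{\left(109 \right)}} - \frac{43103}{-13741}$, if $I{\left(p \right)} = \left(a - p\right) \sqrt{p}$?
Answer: $\frac{43103}{13741} - \frac{169 \sqrt{109}}{23980} \approx 3.0632$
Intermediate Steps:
$z{\left(r,g \right)} = g^{2}$ ($z{\left(r,g \right)} = \left(g 0 + g\right)^{2} = \left(0 + g\right)^{2} = g^{2}$)
$I{\left(p \right)} = \sqrt{p} \left(-111 - p\right)$ ($I{\left(p \right)} = \left(-111 - p\right) \sqrt{p} = \sqrt{p} \left(-111 - p\right)$)
$\frac{z{\left(-140,-13 \right)}}{I{\left(109 \right)}} - \frac{43103}{-13741} = \frac{\left(-13\right)^{2}}{\sqrt{109} \left(-111 - 109\right)} - \frac{43103}{-13741} = \frac{169}{\sqrt{109} \left(-111 - 109\right)} - - \frac{43103}{13741} = \frac{169}{\sqrt{109} \left(-220\right)} + \frac{43103}{13741} = \frac{169}{\left(-220\right) \sqrt{109}} + \frac{43103}{13741} = 169 \left(- \frac{\sqrt{109}}{23980}\right) + \frac{43103}{13741} = - \frac{169 \sqrt{109}}{23980} + \frac{43103}{13741} = \frac{43103}{13741} - \frac{169 \sqrt{109}}{23980}$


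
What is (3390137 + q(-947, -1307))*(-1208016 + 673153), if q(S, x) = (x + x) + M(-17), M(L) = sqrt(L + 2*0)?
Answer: -1811860714349 - 534863*I*sqrt(17) ≈ -1.8119e+12 - 2.2053e+6*I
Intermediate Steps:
M(L) = sqrt(L) (M(L) = sqrt(L + 0) = sqrt(L))
q(S, x) = 2*x + I*sqrt(17) (q(S, x) = (x + x) + sqrt(-17) = 2*x + I*sqrt(17))
(3390137 + q(-947, -1307))*(-1208016 + 673153) = (3390137 + (2*(-1307) + I*sqrt(17)))*(-1208016 + 673153) = (3390137 + (-2614 + I*sqrt(17)))*(-534863) = (3387523 + I*sqrt(17))*(-534863) = -1811860714349 - 534863*I*sqrt(17)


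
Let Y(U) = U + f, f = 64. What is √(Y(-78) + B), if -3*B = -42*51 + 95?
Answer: √6015/3 ≈ 25.852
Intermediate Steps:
Y(U) = 64 + U (Y(U) = U + 64 = 64 + U)
B = 2047/3 (B = -(-42*51 + 95)/3 = -(-2142 + 95)/3 = -⅓*(-2047) = 2047/3 ≈ 682.33)
√(Y(-78) + B) = √((64 - 78) + 2047/3) = √(-14 + 2047/3) = √(2005/3) = √6015/3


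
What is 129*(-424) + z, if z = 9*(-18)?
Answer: -54858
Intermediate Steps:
z = -162
129*(-424) + z = 129*(-424) - 162 = -54696 - 162 = -54858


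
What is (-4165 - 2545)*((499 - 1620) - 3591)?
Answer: 31617520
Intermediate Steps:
(-4165 - 2545)*((499 - 1620) - 3591) = -6710*(-1121 - 3591) = -6710*(-4712) = 31617520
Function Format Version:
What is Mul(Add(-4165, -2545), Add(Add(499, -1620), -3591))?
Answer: 31617520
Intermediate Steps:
Mul(Add(-4165, -2545), Add(Add(499, -1620), -3591)) = Mul(-6710, Add(-1121, -3591)) = Mul(-6710, -4712) = 31617520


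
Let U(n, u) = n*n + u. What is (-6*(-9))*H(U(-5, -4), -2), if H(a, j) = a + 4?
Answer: 1350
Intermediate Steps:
U(n, u) = u + n² (U(n, u) = n² + u = u + n²)
H(a, j) = 4 + a
(-6*(-9))*H(U(-5, -4), -2) = (-6*(-9))*(4 + (-4 + (-5)²)) = 54*(4 + (-4 + 25)) = 54*(4 + 21) = 54*25 = 1350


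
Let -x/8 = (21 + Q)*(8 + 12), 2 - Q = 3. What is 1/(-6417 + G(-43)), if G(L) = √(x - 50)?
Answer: -6417/41181139 - 5*I*√130/41181139 ≈ -0.00015582 - 1.3843e-6*I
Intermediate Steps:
Q = -1 (Q = 2 - 1*3 = 2 - 3 = -1)
x = -3200 (x = -8*(21 - 1)*(8 + 12) = -160*20 = -8*400 = -3200)
G(L) = 5*I*√130 (G(L) = √(-3200 - 50) = √(-3250) = 5*I*√130)
1/(-6417 + G(-43)) = 1/(-6417 + 5*I*√130)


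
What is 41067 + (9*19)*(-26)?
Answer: 36621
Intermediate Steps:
41067 + (9*19)*(-26) = 41067 + 171*(-26) = 41067 - 4446 = 36621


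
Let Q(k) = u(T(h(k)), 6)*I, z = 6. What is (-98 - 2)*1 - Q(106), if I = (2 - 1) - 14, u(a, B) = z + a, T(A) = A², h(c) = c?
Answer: 146046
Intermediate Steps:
u(a, B) = 6 + a
I = -13 (I = 1 - 14 = -13)
Q(k) = -78 - 13*k² (Q(k) = (6 + k²)*(-13) = -78 - 13*k²)
(-98 - 2)*1 - Q(106) = (-98 - 2)*1 - (-78 - 13*106²) = -100*1 - (-78 - 13*11236) = -100 - (-78 - 146068) = -100 - 1*(-146146) = -100 + 146146 = 146046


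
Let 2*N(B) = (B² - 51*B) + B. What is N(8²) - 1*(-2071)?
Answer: 2519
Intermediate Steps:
N(B) = B²/2 - 25*B (N(B) = ((B² - 51*B) + B)/2 = (B² - 50*B)/2 = B²/2 - 25*B)
N(8²) - 1*(-2071) = (½)*8²*(-50 + 8²) - 1*(-2071) = (½)*64*(-50 + 64) + 2071 = (½)*64*14 + 2071 = 448 + 2071 = 2519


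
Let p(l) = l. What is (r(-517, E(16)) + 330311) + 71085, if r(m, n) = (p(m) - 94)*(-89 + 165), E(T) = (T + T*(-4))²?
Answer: 354960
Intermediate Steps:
E(T) = 9*T² (E(T) = (T - 4*T)² = (-3*T)² = 9*T²)
r(m, n) = -7144 + 76*m (r(m, n) = (m - 94)*(-89 + 165) = (-94 + m)*76 = -7144 + 76*m)
(r(-517, E(16)) + 330311) + 71085 = ((-7144 + 76*(-517)) + 330311) + 71085 = ((-7144 - 39292) + 330311) + 71085 = (-46436 + 330311) + 71085 = 283875 + 71085 = 354960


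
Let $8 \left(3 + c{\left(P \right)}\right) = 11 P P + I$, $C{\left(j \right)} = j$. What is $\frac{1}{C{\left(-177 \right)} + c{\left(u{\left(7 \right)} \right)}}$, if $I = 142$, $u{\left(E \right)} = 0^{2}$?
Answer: $- \frac{4}{649} \approx -0.0061633$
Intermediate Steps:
$u{\left(E \right)} = 0$
$c{\left(P \right)} = \frac{59}{4} + \frac{11 P^{2}}{8}$ ($c{\left(P \right)} = -3 + \frac{11 P P + 142}{8} = -3 + \frac{11 P^{2} + 142}{8} = -3 + \frac{142 + 11 P^{2}}{8} = -3 + \left(\frac{71}{4} + \frac{11 P^{2}}{8}\right) = \frac{59}{4} + \frac{11 P^{2}}{8}$)
$\frac{1}{C{\left(-177 \right)} + c{\left(u{\left(7 \right)} \right)}} = \frac{1}{-177 + \left(\frac{59}{4} + \frac{11 \cdot 0^{2}}{8}\right)} = \frac{1}{-177 + \left(\frac{59}{4} + \frac{11}{8} \cdot 0\right)} = \frac{1}{-177 + \left(\frac{59}{4} + 0\right)} = \frac{1}{-177 + \frac{59}{4}} = \frac{1}{- \frac{649}{4}} = - \frac{4}{649}$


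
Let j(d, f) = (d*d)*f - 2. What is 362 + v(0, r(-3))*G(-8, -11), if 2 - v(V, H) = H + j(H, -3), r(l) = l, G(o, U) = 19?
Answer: 1008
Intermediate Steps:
j(d, f) = -2 + f*d**2 (j(d, f) = d**2*f - 2 = f*d**2 - 2 = -2 + f*d**2)
v(V, H) = 4 - H + 3*H**2 (v(V, H) = 2 - (H + (-2 - 3*H**2)) = 2 - (-2 + H - 3*H**2) = 2 + (2 - H + 3*H**2) = 4 - H + 3*H**2)
362 + v(0, r(-3))*G(-8, -11) = 362 + (4 - 1*(-3) + 3*(-3)**2)*19 = 362 + (4 + 3 + 3*9)*19 = 362 + (4 + 3 + 27)*19 = 362 + 34*19 = 362 + 646 = 1008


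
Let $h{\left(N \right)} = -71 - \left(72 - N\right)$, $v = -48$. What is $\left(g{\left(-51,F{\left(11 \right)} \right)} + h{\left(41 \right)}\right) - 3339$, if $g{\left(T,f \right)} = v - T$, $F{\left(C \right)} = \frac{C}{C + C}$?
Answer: $-3438$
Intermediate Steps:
$F{\left(C \right)} = \frac{1}{2}$ ($F{\left(C \right)} = \frac{C}{2 C} = C \frac{1}{2 C} = \frac{1}{2}$)
$g{\left(T,f \right)} = -48 - T$
$h{\left(N \right)} = -143 + N$ ($h{\left(N \right)} = -71 + \left(-72 + N\right) = -143 + N$)
$\left(g{\left(-51,F{\left(11 \right)} \right)} + h{\left(41 \right)}\right) - 3339 = \left(\left(-48 - -51\right) + \left(-143 + 41\right)\right) - 3339 = \left(\left(-48 + 51\right) - 102\right) - 3339 = \left(3 - 102\right) - 3339 = -99 - 3339 = -3438$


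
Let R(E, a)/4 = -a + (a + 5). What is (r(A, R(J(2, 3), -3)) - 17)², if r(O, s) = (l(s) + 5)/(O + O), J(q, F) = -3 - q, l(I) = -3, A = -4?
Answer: 4761/16 ≈ 297.56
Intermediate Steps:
R(E, a) = 20 (R(E, a) = 4*(-a + (a + 5)) = 4*(-a + (5 + a)) = 4*5 = 20)
r(O, s) = 1/O (r(O, s) = (-3 + 5)/(O + O) = 2/((2*O)) = 2*(1/(2*O)) = 1/O)
(r(A, R(J(2, 3), -3)) - 17)² = (1/(-4) - 17)² = (-¼ - 17)² = (-69/4)² = 4761/16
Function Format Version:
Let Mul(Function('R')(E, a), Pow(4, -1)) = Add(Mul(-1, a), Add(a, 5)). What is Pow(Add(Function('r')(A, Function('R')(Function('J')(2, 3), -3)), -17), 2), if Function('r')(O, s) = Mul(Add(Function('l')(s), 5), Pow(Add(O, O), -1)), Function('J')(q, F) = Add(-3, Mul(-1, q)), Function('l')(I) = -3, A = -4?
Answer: Rational(4761, 16) ≈ 297.56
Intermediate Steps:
Function('R')(E, a) = 20 (Function('R')(E, a) = Mul(4, Add(Mul(-1, a), Add(a, 5))) = Mul(4, Add(Mul(-1, a), Add(5, a))) = Mul(4, 5) = 20)
Function('r')(O, s) = Pow(O, -1) (Function('r')(O, s) = Mul(Add(-3, 5), Pow(Add(O, O), -1)) = Mul(2, Pow(Mul(2, O), -1)) = Mul(2, Mul(Rational(1, 2), Pow(O, -1))) = Pow(O, -1))
Pow(Add(Function('r')(A, Function('R')(Function('J')(2, 3), -3)), -17), 2) = Pow(Add(Pow(-4, -1), -17), 2) = Pow(Add(Rational(-1, 4), -17), 2) = Pow(Rational(-69, 4), 2) = Rational(4761, 16)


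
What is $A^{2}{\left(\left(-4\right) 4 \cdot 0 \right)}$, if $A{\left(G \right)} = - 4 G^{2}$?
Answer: $0$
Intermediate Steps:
$A^{2}{\left(\left(-4\right) 4 \cdot 0 \right)} = \left(- 4 \left(\left(-4\right) 4 \cdot 0\right)^{2}\right)^{2} = \left(- 4 \left(\left(-16\right) 0\right)^{2}\right)^{2} = \left(- 4 \cdot 0^{2}\right)^{2} = \left(\left(-4\right) 0\right)^{2} = 0^{2} = 0$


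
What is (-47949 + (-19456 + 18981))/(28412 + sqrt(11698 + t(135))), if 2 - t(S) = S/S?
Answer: -1375822688/807230045 + 48424*sqrt(11699)/807230045 ≈ -1.6979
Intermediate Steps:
t(S) = 1 (t(S) = 2 - S/S = 2 - 1*1 = 2 - 1 = 1)
(-47949 + (-19456 + 18981))/(28412 + sqrt(11698 + t(135))) = (-47949 + (-19456 + 18981))/(28412 + sqrt(11698 + 1)) = (-47949 - 475)/(28412 + sqrt(11699)) = -48424/(28412 + sqrt(11699))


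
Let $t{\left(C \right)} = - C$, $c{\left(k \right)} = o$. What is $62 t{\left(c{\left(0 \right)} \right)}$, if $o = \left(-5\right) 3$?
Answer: $930$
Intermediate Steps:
$o = -15$
$c{\left(k \right)} = -15$
$62 t{\left(c{\left(0 \right)} \right)} = 62 \left(\left(-1\right) \left(-15\right)\right) = 62 \cdot 15 = 930$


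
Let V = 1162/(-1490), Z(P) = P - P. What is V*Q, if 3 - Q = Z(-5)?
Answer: -1743/745 ≈ -2.3396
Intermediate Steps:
Z(P) = 0
V = -581/745 (V = 1162*(-1/1490) = -581/745 ≈ -0.77987)
Q = 3 (Q = 3 - 1*0 = 3 + 0 = 3)
V*Q = -581/745*3 = -1743/745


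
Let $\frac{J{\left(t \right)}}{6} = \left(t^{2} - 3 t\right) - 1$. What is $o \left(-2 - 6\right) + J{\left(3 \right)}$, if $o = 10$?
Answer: $-86$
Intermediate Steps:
$J{\left(t \right)} = -6 - 18 t + 6 t^{2}$ ($J{\left(t \right)} = 6 \left(\left(t^{2} - 3 t\right) - 1\right) = 6 \left(-1 + t^{2} - 3 t\right) = -6 - 18 t + 6 t^{2}$)
$o \left(-2 - 6\right) + J{\left(3 \right)} = 10 \left(-2 - 6\right) - \left(60 - 54\right) = 10 \left(-8\right) - 6 = -80 - 6 = -86$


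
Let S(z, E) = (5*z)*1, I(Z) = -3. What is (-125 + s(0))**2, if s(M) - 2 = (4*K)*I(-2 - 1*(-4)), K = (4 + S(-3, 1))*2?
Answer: 19881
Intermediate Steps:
S(z, E) = 5*z
K = -22 (K = (4 + 5*(-3))*2 = (4 - 15)*2 = -11*2 = -22)
s(M) = 266 (s(M) = 2 + (4*(-22))*(-3) = 2 - 88*(-3) = 2 + 264 = 266)
(-125 + s(0))**2 = (-125 + 266)**2 = 141**2 = 19881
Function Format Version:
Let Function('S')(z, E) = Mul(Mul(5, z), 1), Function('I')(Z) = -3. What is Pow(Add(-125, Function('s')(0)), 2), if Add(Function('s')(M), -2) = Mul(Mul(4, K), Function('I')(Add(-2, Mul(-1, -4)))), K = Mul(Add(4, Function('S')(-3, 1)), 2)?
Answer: 19881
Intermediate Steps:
Function('S')(z, E) = Mul(5, z)
K = -22 (K = Mul(Add(4, Mul(5, -3)), 2) = Mul(Add(4, -15), 2) = Mul(-11, 2) = -22)
Function('s')(M) = 266 (Function('s')(M) = Add(2, Mul(Mul(4, -22), -3)) = Add(2, Mul(-88, -3)) = Add(2, 264) = 266)
Pow(Add(-125, Function('s')(0)), 2) = Pow(Add(-125, 266), 2) = Pow(141, 2) = 19881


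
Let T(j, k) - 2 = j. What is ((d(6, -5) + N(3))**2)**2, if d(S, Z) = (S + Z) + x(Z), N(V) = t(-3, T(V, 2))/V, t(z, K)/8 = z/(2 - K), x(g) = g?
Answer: 256/81 ≈ 3.1605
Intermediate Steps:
T(j, k) = 2 + j
t(z, K) = 8*z/(2 - K) (t(z, K) = 8*(z/(2 - K)) = 8*z/(2 - K))
N(V) = 24/V**2 (N(V) = (-8*(-3)/(-2 + (2 + V)))/V = (-8*(-3)/V)/V = (24/V)/V = 24/V**2)
d(S, Z) = S + 2*Z (d(S, Z) = (S + Z) + Z = S + 2*Z)
((d(6, -5) + N(3))**2)**2 = (((6 + 2*(-5)) + 24/3**2)**2)**2 = (((6 - 10) + 24*(1/9))**2)**2 = ((-4 + 8/3)**2)**2 = ((-4/3)**2)**2 = (16/9)**2 = 256/81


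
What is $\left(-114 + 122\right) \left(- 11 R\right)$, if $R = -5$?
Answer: $440$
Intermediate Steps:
$\left(-114 + 122\right) \left(- 11 R\right) = \left(-114 + 122\right) \left(\left(-11\right) \left(-5\right)\right) = 8 \cdot 55 = 440$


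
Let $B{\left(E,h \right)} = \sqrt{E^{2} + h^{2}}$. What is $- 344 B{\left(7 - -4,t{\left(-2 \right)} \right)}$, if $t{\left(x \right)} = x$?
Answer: $- 1720 \sqrt{5} \approx -3846.0$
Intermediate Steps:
$- 344 B{\left(7 - -4,t{\left(-2 \right)} \right)} = - 344 \sqrt{\left(7 - -4\right)^{2} + \left(-2\right)^{2}} = - 344 \sqrt{\left(7 + 4\right)^{2} + 4} = - 344 \sqrt{11^{2} + 4} = - 344 \sqrt{121 + 4} = - 344 \sqrt{125} = - 344 \cdot 5 \sqrt{5} = - 1720 \sqrt{5}$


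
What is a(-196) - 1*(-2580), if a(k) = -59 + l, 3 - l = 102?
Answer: 2422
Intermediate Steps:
l = -99 (l = 3 - 1*102 = 3 - 102 = -99)
a(k) = -158 (a(k) = -59 - 99 = -158)
a(-196) - 1*(-2580) = -158 - 1*(-2580) = -158 + 2580 = 2422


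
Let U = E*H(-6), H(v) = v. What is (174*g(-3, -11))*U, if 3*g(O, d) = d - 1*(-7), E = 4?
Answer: 5568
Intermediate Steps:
g(O, d) = 7/3 + d/3 (g(O, d) = (d - 1*(-7))/3 = (d + 7)/3 = (7 + d)/3 = 7/3 + d/3)
U = -24 (U = 4*(-6) = -24)
(174*g(-3, -11))*U = (174*(7/3 + (1/3)*(-11)))*(-24) = (174*(7/3 - 11/3))*(-24) = (174*(-4/3))*(-24) = -232*(-24) = 5568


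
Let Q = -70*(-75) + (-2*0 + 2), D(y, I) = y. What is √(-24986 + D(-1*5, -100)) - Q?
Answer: -5252 + I*√24991 ≈ -5252.0 + 158.09*I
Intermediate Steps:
Q = 5252 (Q = 5250 + (0 + 2) = 5250 + 2 = 5252)
√(-24986 + D(-1*5, -100)) - Q = √(-24986 - 1*5) - 1*5252 = √(-24986 - 5) - 5252 = √(-24991) - 5252 = I*√24991 - 5252 = -5252 + I*√24991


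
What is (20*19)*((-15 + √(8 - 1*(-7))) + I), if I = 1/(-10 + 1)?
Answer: -51680/9 + 380*√15 ≈ -4270.5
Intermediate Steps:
I = -⅑ (I = 1/(-9) = -⅑ ≈ -0.11111)
(20*19)*((-15 + √(8 - 1*(-7))) + I) = (20*19)*((-15 + √(8 - 1*(-7))) - ⅑) = 380*((-15 + √(8 + 7)) - ⅑) = 380*((-15 + √15) - ⅑) = 380*(-136/9 + √15) = -51680/9 + 380*√15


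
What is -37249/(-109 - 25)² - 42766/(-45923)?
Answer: -942679531/824593388 ≈ -1.1432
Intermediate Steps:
-37249/(-109 - 25)² - 42766/(-45923) = -37249/((-134)²) - 42766*(-1/45923) = -37249/17956 + 42766/45923 = -942679531/824593388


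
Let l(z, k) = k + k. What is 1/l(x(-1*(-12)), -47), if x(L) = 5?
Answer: -1/94 ≈ -0.010638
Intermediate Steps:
l(z, k) = 2*k
1/l(x(-1*(-12)), -47) = 1/(2*(-47)) = 1/(-94) = -1/94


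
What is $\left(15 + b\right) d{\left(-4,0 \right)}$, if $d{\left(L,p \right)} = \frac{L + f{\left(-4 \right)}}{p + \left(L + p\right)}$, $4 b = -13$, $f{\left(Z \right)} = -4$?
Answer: $\frac{47}{2} \approx 23.5$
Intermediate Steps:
$b = - \frac{13}{4}$ ($b = \frac{1}{4} \left(-13\right) = - \frac{13}{4} \approx -3.25$)
$d{\left(L,p \right)} = \frac{-4 + L}{L + 2 p}$ ($d{\left(L,p \right)} = \frac{L - 4}{p + \left(L + p\right)} = \frac{-4 + L}{L + 2 p}$)
$\left(15 + b\right) d{\left(-4,0 \right)} = \left(15 - \frac{13}{4}\right) \frac{-4 - 4}{-4 + 2 \cdot 0} = \frac{47 \frac{1}{-4 + 0} \left(-8\right)}{4} = \frac{47 \frac{1}{-4} \left(-8\right)}{4} = \frac{47 \left(\left(- \frac{1}{4}\right) \left(-8\right)\right)}{4} = \frac{47}{4} \cdot 2 = \frac{47}{2}$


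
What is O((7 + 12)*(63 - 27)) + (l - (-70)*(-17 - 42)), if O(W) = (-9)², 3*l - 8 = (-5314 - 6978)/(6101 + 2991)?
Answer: -9198340/2273 ≈ -4046.8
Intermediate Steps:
l = 5037/2273 (l = 8/3 + ((-5314 - 6978)/(6101 + 2991))/3 = 8/3 + (-12292/9092)/3 = 8/3 + (-12292*1/9092)/3 = 8/3 + (⅓)*(-3073/2273) = 8/3 - 3073/6819 = 5037/2273 ≈ 2.2160)
O(W) = 81
O((7 + 12)*(63 - 27)) + (l - (-70)*(-17 - 42)) = 81 + (5037/2273 - (-70)*(-17 - 42)) = 81 + (5037/2273 - (-70)*(-59)) = 81 + (5037/2273 - 1*4130) = 81 + (5037/2273 - 4130) = 81 - 9382453/2273 = -9198340/2273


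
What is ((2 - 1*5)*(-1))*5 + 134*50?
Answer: 6715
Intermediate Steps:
((2 - 1*5)*(-1))*5 + 134*50 = ((2 - 5)*(-1))*5 + 6700 = -3*(-1)*5 + 6700 = 3*5 + 6700 = 15 + 6700 = 6715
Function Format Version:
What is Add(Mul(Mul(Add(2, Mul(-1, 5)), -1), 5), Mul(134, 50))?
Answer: 6715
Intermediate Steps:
Add(Mul(Mul(Add(2, Mul(-1, 5)), -1), 5), Mul(134, 50)) = Add(Mul(Mul(Add(2, -5), -1), 5), 6700) = Add(Mul(Mul(-3, -1), 5), 6700) = Add(Mul(3, 5), 6700) = Add(15, 6700) = 6715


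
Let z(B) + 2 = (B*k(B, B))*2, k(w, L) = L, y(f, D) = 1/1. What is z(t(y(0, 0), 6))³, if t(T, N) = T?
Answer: 0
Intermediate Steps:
y(f, D) = 1
z(B) = -2 + 2*B² (z(B) = -2 + (B*B)*2 = -2 + B²*2 = -2 + 2*B²)
z(t(y(0, 0), 6))³ = (-2 + 2*1²)³ = (-2 + 2*1)³ = (-2 + 2)³ = 0³ = 0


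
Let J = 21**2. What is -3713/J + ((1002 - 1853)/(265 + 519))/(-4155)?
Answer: -82277527/9772560 ≈ -8.4192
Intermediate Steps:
J = 441
-3713/J + ((1002 - 1853)/(265 + 519))/(-4155) = -3713/441 + ((1002 - 1853)/(265 + 519))/(-4155) = -3713*1/441 - 851/784*(-1/4155) = -3713/441 - 851*1/784*(-1/4155) = -3713/441 - 851/784*(-1/4155) = -3713/441 + 851/3257520 = -82277527/9772560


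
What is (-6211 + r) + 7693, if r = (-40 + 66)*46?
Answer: 2678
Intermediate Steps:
r = 1196 (r = 26*46 = 1196)
(-6211 + r) + 7693 = (-6211 + 1196) + 7693 = -5015 + 7693 = 2678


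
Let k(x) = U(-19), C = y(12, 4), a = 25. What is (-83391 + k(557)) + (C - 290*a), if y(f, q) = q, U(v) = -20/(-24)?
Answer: -543817/6 ≈ -90636.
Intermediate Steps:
U(v) = ⅚ (U(v) = -20*(-1/24) = ⅚)
C = 4
k(x) = ⅚
(-83391 + k(557)) + (C - 290*a) = (-83391 + ⅚) + (4 - 290*25) = -500341/6 + (4 - 7250) = -500341/6 - 7246 = -543817/6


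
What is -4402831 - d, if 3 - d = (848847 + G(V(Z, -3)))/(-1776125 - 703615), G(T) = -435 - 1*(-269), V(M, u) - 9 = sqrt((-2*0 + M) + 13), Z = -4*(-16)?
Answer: -10917884431841/2479740 ≈ -4.4028e+6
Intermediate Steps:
Z = 64
V(M, u) = 9 + sqrt(13 + M) (V(M, u) = 9 + sqrt((-2*0 + M) + 13) = 9 + sqrt((0 + M) + 13) = 9 + sqrt(M + 13) = 9 + sqrt(13 + M))
G(T) = -166 (G(T) = -435 + 269 = -166)
d = 8287901/2479740 (d = 3 - (848847 - 166)/(-1776125 - 703615) = 3 - 848681/(-2479740) = 3 - 848681*(-1)/2479740 = 3 - 1*(-848681/2479740) = 3 + 848681/2479740 = 8287901/2479740 ≈ 3.3422)
-4402831 - d = -4402831 - 1*8287901/2479740 = -4402831 - 8287901/2479740 = -10917884431841/2479740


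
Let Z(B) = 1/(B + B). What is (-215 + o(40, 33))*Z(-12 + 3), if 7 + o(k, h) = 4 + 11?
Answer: 23/2 ≈ 11.500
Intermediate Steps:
o(k, h) = 8 (o(k, h) = -7 + (4 + 11) = -7 + 15 = 8)
Z(B) = 1/(2*B)
(-215 + o(40, 33))*Z(-12 + 3) = (-215 + 8)*(1/(2*(-12 + 3))) = -207/(2*(-9)) = -207*(-1)/(2*9) = -207*(-1/18) = 23/2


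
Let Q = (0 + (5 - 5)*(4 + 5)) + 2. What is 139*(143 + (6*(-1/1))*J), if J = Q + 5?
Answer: 14039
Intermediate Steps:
Q = 2 (Q = (0 + 0*9) + 2 = (0 + 0) + 2 = 0 + 2 = 2)
J = 7 (J = 2 + 5 = 7)
139*(143 + (6*(-1/1))*J) = 139*(143 + (6*(-1/1))*7) = 139*(143 + (6*(-1*1))*7) = 139*(143 + (6*(-1))*7) = 139*(143 - 6*7) = 139*(143 - 42) = 139*101 = 14039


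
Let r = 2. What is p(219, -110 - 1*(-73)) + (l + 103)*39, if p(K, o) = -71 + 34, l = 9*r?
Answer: 4682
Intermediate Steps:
l = 18 (l = 9*2 = 18)
p(K, o) = -37
p(219, -110 - 1*(-73)) + (l + 103)*39 = -37 + (18 + 103)*39 = -37 + 121*39 = -37 + 4719 = 4682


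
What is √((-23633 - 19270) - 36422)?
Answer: 5*I*√3173 ≈ 281.65*I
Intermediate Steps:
√((-23633 - 19270) - 36422) = √(-42903 - 36422) = √(-79325) = 5*I*√3173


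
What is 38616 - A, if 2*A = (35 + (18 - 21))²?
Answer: 38104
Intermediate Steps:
A = 512 (A = (35 + (18 - 21))²/2 = (35 - 3)²/2 = (½)*32² = (½)*1024 = 512)
38616 - A = 38616 - 1*512 = 38616 - 512 = 38104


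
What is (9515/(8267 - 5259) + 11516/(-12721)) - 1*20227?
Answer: -773895062149/38264768 ≈ -20225.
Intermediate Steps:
(9515/(8267 - 5259) + 11516/(-12721)) - 1*20227 = (9515/3008 + 11516*(-1/12721)) - 20227 = (9515*(1/3008) - 11516/12721) - 20227 = (9515/3008 - 11516/12721) - 20227 = 86400187/38264768 - 20227 = -773895062149/38264768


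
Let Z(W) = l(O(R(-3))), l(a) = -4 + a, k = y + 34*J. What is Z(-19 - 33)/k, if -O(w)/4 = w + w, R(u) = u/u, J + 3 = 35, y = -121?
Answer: -12/967 ≈ -0.012410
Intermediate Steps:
J = 32 (J = -3 + 35 = 32)
R(u) = 1
O(w) = -8*w (O(w) = -4*(w + w) = -8*w)
k = 967 (k = -121 + 34*32 = -121 + 1088 = 967)
Z(W) = -12 (Z(W) = -4 - 8*1 = -4 - 8 = -12)
Z(-19 - 33)/k = -12/967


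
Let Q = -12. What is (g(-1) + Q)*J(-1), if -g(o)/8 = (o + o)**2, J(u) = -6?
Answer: 264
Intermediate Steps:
g(o) = -32*o**2 (g(o) = -8*(o + o)**2 = -8*4*o**2 = -32*o**2)
(g(-1) + Q)*J(-1) = (-32*(-1)**2 - 12)*(-6) = (-32*1 - 12)*(-6) = (-32 - 12)*(-6) = -44*(-6) = 264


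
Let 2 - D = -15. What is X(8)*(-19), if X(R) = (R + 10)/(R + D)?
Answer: -342/25 ≈ -13.680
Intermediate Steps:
D = 17 (D = 2 - 1*(-15) = 2 + 15 = 17)
X(R) = (10 + R)/(17 + R) (X(R) = (R + 10)/(R + 17) = (10 + R)/(17 + R))
X(8)*(-19) = ((10 + 8)/(17 + 8))*(-19) = (18/25)*(-19) = -342/25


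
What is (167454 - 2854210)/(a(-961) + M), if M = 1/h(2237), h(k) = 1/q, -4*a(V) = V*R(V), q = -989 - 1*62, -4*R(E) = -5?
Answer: 42988096/12011 ≈ 3579.1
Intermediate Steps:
R(E) = 5/4 (R(E) = -1/4*(-5) = 5/4)
q = -1051 (q = -989 - 62 = -1051)
a(V) = -5*V/16 (a(V) = -V*5/(4*4) = -5*V/16)
h(k) = -1/1051 (h(k) = 1/(-1051) = -1/1051)
M = -1051 (M = 1/(-1/1051) = -1051)
(167454 - 2854210)/(a(-961) + M) = (167454 - 2854210)/(-5/16*(-961) - 1051) = -2686756/(4805/16 - 1051) = -2686756/(-12011/16) = -2686756*(-16/12011) = 42988096/12011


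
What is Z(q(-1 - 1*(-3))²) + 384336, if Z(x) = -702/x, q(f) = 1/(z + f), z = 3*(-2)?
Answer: 373104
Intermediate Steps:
z = -6
q(f) = 1/(-6 + f)
Z(q(-1 - 1*(-3))²) + 384336 = -702*(-6 + (-1 - 1*(-3)))² + 384336 = -702*(-6 + (-1 + 3))² + 384336 = -702*(-6 + 2)² + 384336 = -702/((1/(-4))²) + 384336 = -702/((-¼)²) + 384336 = -702/1/16 + 384336 = -702*16 + 384336 = -11232 + 384336 = 373104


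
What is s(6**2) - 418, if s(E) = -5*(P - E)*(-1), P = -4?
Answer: -618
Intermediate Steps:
s(E) = -20 - 5*E (s(E) = -5*(-4 - E)*(-1) = (20 + 5*E)*(-1) = -20 - 5*E)
s(6**2) - 418 = (-20 - 5*6**2) - 418 = (-20 - 5*36) - 418 = (-20 - 180) - 418 = -200 - 418 = -618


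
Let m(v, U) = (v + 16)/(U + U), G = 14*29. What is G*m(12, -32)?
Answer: -1421/8 ≈ -177.63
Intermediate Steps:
G = 406
m(v, U) = (16 + v)/(2*U) (m(v, U) = (16 + v)/((2*U)) = (16 + v)*(1/(2*U)) = (16 + v)/(2*U))
G*m(12, -32) = 406*((½)*(16 + 12)/(-32)) = 406*((½)*(-1/32)*28) = 406*(-7/16) = -1421/8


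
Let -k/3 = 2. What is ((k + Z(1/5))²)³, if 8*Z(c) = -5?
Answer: 22164361129/262144 ≈ 84550.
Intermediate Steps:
Z(c) = -5/8 (Z(c) = (⅛)*(-5) = -5/8)
k = -6 (k = -3*2 = -6)
((k + Z(1/5))²)³ = ((-6 - 5/8)²)³ = ((-53/8)²)³ = (2809/64)³ = 22164361129/262144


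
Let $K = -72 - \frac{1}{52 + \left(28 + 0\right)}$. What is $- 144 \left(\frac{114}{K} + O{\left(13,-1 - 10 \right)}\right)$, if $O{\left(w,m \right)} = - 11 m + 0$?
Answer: $- \frac{99066384}{5761} \approx -17196.0$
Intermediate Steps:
$K = - \frac{5761}{80}$ ($K = -72 - \frac{1}{52 + 28} = -72 - \frac{1}{80} = - \frac{5761}{80} \approx -72.012$)
$O{\left(w,m \right)} = - 11 m$
$- 144 \left(\frac{114}{K} + O{\left(13,-1 - 10 \right)}\right) = - 144 \left(\frac{114}{- \frac{5761}{80}} - 11 \left(-1 - 10\right)\right) = - 144 \left(114 \left(- \frac{80}{5761}\right) - 11 \left(-1 - 10\right)\right) = - 144 \left(- \frac{9120}{5761} - -121\right) = - 144 \left(- \frac{9120}{5761} + 121\right) = \left(-144\right) \frac{687961}{5761} = - \frac{99066384}{5761}$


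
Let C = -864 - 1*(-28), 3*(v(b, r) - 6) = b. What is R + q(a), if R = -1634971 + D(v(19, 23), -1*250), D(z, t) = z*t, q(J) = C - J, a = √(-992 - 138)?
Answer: -4916671/3 - I*√1130 ≈ -1.6389e+6 - 33.615*I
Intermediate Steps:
v(b, r) = 6 + b/3
C = -836 (C = -864 + 28 = -836)
a = I*√1130 (a = √(-1130) = I*√1130 ≈ 33.615*I)
q(J) = -836 - J
D(z, t) = t*z
R = -4914163/3 (R = -1634971 + (-1*250)*(6 + (⅓)*19) = -1634971 - 250*(6 + 19/3) = -1634971 - 250*37/3 = -1634971 - 9250/3 = -4914163/3 ≈ -1.6381e+6)
R + q(a) = -4914163/3 + (-836 - I*√1130) = -4916671/3 - I*√1130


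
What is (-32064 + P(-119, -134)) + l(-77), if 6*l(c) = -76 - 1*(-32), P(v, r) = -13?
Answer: -96253/3 ≈ -32084.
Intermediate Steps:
l(c) = -22/3 (l(c) = (-76 - 1*(-32))/6 = (-76 + 32)/6 = (1/6)*(-44) = -22/3)
(-32064 + P(-119, -134)) + l(-77) = (-32064 - 13) - 22/3 = -32077 - 22/3 = -96253/3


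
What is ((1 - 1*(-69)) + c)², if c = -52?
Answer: 324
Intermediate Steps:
((1 - 1*(-69)) + c)² = ((1 - 1*(-69)) - 52)² = ((1 + 69) - 52)² = (70 - 52)² = 18² = 324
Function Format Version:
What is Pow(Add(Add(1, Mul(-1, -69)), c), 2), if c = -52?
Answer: 324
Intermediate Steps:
Pow(Add(Add(1, Mul(-1, -69)), c), 2) = Pow(Add(Add(1, Mul(-1, -69)), -52), 2) = Pow(Add(Add(1, 69), -52), 2) = Pow(Add(70, -52), 2) = Pow(18, 2) = 324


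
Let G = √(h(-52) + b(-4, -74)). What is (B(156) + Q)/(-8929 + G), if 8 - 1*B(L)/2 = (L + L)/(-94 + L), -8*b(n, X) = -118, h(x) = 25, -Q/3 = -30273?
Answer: -100561005268/9886148155 - 5631146*√159/9886148155 ≈ -10.179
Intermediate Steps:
Q = 90819 (Q = -3*(-30273) = 90819)
b(n, X) = 59/4 (b(n, X) = -⅛*(-118) = 59/4)
B(L) = 16 - 4*L/(-94 + L) (B(L) = 16 - 2*(L + L)/(-94 + L) = 16 - 2*2*L/(-94 + L) = 16 - 4*L/(-94 + L))
G = √159/2 (G = √(25 + 59/4) = √(159/4) = √159/2 ≈ 6.3048)
(B(156) + Q)/(-8929 + G) = (4*(-376 + 3*156)/(-94 + 156) + 90819)/(-8929 + √159/2) = (4*(-376 + 468)/62 + 90819)/(-8929 + √159/2) = (4*(1/62)*92 + 90819)/(-8929 + √159/2) = (184/31 + 90819)/(-8929 + √159/2) = 2815573/(31*(-8929 + √159/2))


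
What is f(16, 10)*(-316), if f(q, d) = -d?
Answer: 3160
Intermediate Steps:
f(16, 10)*(-316) = -1*10*(-316) = -10*(-316) = 3160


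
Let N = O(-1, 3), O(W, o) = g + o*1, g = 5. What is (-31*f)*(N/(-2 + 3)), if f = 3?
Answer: -744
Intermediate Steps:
O(W, o) = 5 + o (O(W, o) = 5 + o*1 = 5 + o)
N = 8 (N = 5 + 3 = 8)
(-31*f)*(N/(-2 + 3)) = (-31*3)*(8/(-2 + 3)) = -93*8/1 = -93*8 = -744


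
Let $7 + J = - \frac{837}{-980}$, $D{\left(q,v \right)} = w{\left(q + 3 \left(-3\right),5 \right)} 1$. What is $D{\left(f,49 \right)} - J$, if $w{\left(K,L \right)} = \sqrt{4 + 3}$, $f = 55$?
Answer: $\frac{6023}{980} + \sqrt{7} \approx 8.7917$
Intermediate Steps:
$w{\left(K,L \right)} = \sqrt{7}$
$D{\left(q,v \right)} = \sqrt{7}$ ($D{\left(q,v \right)} = \sqrt{7} \cdot 1 = \sqrt{7}$)
$J = - \frac{6023}{980}$ ($J = -7 - \frac{837}{-980} = -7 - - \frac{837}{980} = -7 + \frac{837}{980} = - \frac{6023}{980} \approx -6.1459$)
$D{\left(f,49 \right)} - J = \sqrt{7} - - \frac{6023}{980} = \sqrt{7} + \frac{6023}{980} = \frac{6023}{980} + \sqrt{7}$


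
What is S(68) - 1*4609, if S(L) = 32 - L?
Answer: -4645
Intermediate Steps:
S(68) - 1*4609 = (32 - 1*68) - 1*4609 = (32 - 68) - 4609 = -36 - 4609 = -4645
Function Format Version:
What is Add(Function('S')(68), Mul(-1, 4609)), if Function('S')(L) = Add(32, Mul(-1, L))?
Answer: -4645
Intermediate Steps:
Add(Function('S')(68), Mul(-1, 4609)) = Add(Add(32, Mul(-1, 68)), Mul(-1, 4609)) = Add(Add(32, -68), -4609) = Add(-36, -4609) = -4645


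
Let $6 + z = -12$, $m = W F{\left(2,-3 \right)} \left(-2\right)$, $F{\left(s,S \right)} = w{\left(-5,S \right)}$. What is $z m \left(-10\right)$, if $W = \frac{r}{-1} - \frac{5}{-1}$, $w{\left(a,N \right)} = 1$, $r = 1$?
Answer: $-1440$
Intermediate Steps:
$F{\left(s,S \right)} = 1$
$W = 4$ ($W = 1 \frac{1}{-1} - \frac{5}{-1} = 1 \left(-1\right) - -5 = -1 + 5 = 4$)
$m = -8$ ($m = 4 \cdot 1 \left(-2\right) = 4 \left(-2\right) = -8$)
$z = -18$ ($z = -6 - 12 = -18$)
$z m \left(-10\right) = \left(-18\right) \left(-8\right) \left(-10\right) = 144 \left(-10\right) = -1440$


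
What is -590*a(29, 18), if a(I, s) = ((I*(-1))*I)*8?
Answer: 3969520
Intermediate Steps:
a(I, s) = -8*I² (a(I, s) = ((-I)*I)*8 = -I²*8 = -8*I²)
-590*a(29, 18) = -(-4720)*29² = -(-4720)*841 = -590*(-6728) = 3969520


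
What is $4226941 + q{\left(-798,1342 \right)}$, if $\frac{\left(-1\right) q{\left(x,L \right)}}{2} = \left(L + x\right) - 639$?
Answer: $4227131$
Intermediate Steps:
$q{\left(x,L \right)} = 1278 - 2 L - 2 x$ ($q{\left(x,L \right)} = - 2 \left(\left(L + x\right) - 639\right) = - 2 \left(-639 + L + x\right) = 1278 - 2 L - 2 x$)
$4226941 + q{\left(-798,1342 \right)} = 4226941 - -190 = 4226941 + \left(1278 - 2684 + 1596\right) = 4226941 + 190 = 4227131$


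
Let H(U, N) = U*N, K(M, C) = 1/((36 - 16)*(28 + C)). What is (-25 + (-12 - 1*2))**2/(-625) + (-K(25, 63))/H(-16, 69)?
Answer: -611222851/251160000 ≈ -2.4336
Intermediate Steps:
K(M, C) = 1/(560 + 20*C) (K(M, C) = 1/(20*(28 + C)) = 1/(560 + 20*C))
H(U, N) = N*U
(-25 + (-12 - 1*2))**2/(-625) + (-K(25, 63))/H(-16, 69) = (-25 + (-12 - 1*2))**2/(-625) + (-1/(20*(28 + 63)))/((69*(-16))) = (-25 + (-12 - 2))**2*(-1/625) - 1/(20*91)/(-1104) = (-25 - 14)**2*(-1/625) - 1/(20*91)*(-1/1104) = (-39)**2*(-1/625) - 1*1/1820*(-1/1104) = 1521*(-1/625) - 1/1820*(-1/1104) = -1521/625 + 1/2009280 = -611222851/251160000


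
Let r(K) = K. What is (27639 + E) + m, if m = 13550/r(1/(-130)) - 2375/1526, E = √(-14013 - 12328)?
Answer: -2645874261/1526 + I*√26341 ≈ -1.7339e+6 + 162.3*I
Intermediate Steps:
E = I*√26341 (E = √(-26341) = I*√26341 ≈ 162.3*I)
m = -2688051375/1526 (m = 13550/(1/(-130)) - 2375/1526 = 13550/(-1/130) - 2375*1/1526 = 13550*(-130) - 2375/1526 = -1761500 - 2375/1526 = -2688051375/1526 ≈ -1.7615e+6)
(27639 + E) + m = (27639 + I*√26341) - 2688051375/1526 = -2645874261/1526 + I*√26341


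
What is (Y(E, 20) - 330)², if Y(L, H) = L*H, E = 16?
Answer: 100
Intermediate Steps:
Y(L, H) = H*L
(Y(E, 20) - 330)² = (20*16 - 330)² = (320 - 330)² = (-10)² = 100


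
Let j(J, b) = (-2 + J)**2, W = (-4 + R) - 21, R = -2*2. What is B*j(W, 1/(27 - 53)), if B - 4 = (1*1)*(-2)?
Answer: 1922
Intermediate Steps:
R = -4
W = -29 (W = (-4 - 4) - 21 = -8 - 21 = -29)
B = 2 (B = 4 + (1*1)*(-2) = 4 + 1*(-2) = 4 - 2 = 2)
B*j(W, 1/(27 - 53)) = 2*(-2 - 29)**2 = 2*(-31)**2 = 2*961 = 1922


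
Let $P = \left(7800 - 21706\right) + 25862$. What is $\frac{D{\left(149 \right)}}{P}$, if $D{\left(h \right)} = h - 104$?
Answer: $\frac{45}{11956} \approx 0.0037638$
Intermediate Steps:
$D{\left(h \right)} = -104 + h$
$P = 11956$ ($P = -13906 + 25862 = 11956$)
$\frac{D{\left(149 \right)}}{P} = \frac{-104 + 149}{11956} = 45 \cdot \frac{1}{11956} = \frac{45}{11956}$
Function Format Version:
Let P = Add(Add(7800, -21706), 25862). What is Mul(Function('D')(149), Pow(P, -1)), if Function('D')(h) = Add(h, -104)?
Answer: Rational(45, 11956) ≈ 0.0037638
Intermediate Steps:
Function('D')(h) = Add(-104, h)
P = 11956 (P = Add(-13906, 25862) = 11956)
Mul(Function('D')(149), Pow(P, -1)) = Mul(Add(-104, 149), Pow(11956, -1)) = Mul(45, Rational(1, 11956)) = Rational(45, 11956)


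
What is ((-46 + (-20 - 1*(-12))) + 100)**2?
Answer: 2116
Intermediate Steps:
((-46 + (-20 - 1*(-12))) + 100)**2 = ((-46 + (-20 + 12)) + 100)**2 = ((-46 - 8) + 100)**2 = (-54 + 100)**2 = 46**2 = 2116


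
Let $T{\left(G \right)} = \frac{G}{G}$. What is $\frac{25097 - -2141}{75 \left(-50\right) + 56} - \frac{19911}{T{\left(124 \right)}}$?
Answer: $- \frac{36789236}{1847} \approx -19918.0$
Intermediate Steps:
$T{\left(G \right)} = 1$
$\frac{25097 - -2141}{75 \left(-50\right) + 56} - \frac{19911}{T{\left(124 \right)}} = \frac{25097 - -2141}{75 \left(-50\right) + 56} - \frac{19911}{1} = \frac{25097 + 2141}{-3750 + 56} - 19911 = \frac{27238}{-3694} - 19911 = 27238 \left(- \frac{1}{3694}\right) - 19911 = - \frac{13619}{1847} - 19911 = - \frac{36789236}{1847}$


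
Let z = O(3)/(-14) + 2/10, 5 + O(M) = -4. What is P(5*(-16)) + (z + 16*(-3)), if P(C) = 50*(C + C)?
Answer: -563301/70 ≈ -8047.2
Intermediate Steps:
O(M) = -9 (O(M) = -5 - 4 = -9)
z = 59/70 (z = -9/(-14) + 2/10 = -9*(-1/14) + 2*(⅒) = 9/14 + ⅕ = 59/70 ≈ 0.84286)
P(C) = 100*C (P(C) = 50*(2*C) = 100*C)
P(5*(-16)) + (z + 16*(-3)) = 100*(5*(-16)) + (59/70 + 16*(-3)) = 100*(-80) + (59/70 - 48) = -8000 - 3301/70 = -563301/70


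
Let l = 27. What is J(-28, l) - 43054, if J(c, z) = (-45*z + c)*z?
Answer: -76615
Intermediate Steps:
J(c, z) = z*(c - 45*z) (J(c, z) = (c - 45*z)*z = z*(c - 45*z))
J(-28, l) - 43054 = 27*(-28 - 45*27) - 43054 = 27*(-28 - 1215) - 43054 = 27*(-1243) - 43054 = -33561 - 43054 = -76615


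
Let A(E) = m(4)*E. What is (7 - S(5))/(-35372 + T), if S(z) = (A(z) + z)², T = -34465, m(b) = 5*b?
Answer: 11018/69837 ≈ 0.15777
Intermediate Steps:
A(E) = 20*E (A(E) = (5*4)*E = 20*E)
S(z) = 441*z² (S(z) = (20*z + z)² = (21*z)² = 441*z²)
(7 - S(5))/(-35372 + T) = (7 - 441*5²)/(-35372 - 34465) = (7 - 441*25)/(-69837) = -(7 - 1*11025)/69837 = -(7 - 11025)/69837 = -1/69837*(-11018) = 11018/69837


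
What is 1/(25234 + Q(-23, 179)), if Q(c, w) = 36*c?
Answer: 1/24406 ≈ 4.0974e-5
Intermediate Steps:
1/(25234 + Q(-23, 179)) = 1/(25234 + 36*(-23)) = 1/(25234 - 828) = 1/24406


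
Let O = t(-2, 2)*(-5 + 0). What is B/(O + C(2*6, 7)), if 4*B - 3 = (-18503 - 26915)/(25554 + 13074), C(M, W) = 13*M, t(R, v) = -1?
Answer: 35233/12438216 ≈ 0.0028326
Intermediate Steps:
O = 5 (O = -(-5 + 0) = -1*(-5) = 5)
B = 35233/77256 (B = 3/4 + ((-18503 - 26915)/(25554 + 13074))/4 = 3/4 + (-45418/38628)/4 = 3/4 + (-45418*1/38628)/4 = 3/4 + (1/4)*(-22709/19314) = 3/4 - 22709/77256 = 35233/77256 ≈ 0.45606)
B/(O + C(2*6, 7)) = (35233/77256)/(5 + 13*(2*6)) = (35233/77256)/(5 + 13*12) = (35233/77256)/(5 + 156) = (35233/77256)/161 = (1/161)*(35233/77256) = 35233/12438216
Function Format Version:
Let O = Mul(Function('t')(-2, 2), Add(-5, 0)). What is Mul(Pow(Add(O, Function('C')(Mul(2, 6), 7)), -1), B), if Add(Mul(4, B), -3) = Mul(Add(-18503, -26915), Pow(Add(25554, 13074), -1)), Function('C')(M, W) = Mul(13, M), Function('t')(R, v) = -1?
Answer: Rational(35233, 12438216) ≈ 0.0028326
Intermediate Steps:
O = 5 (O = Mul(-1, Add(-5, 0)) = Mul(-1, -5) = 5)
B = Rational(35233, 77256) (B = Add(Rational(3, 4), Mul(Rational(1, 4), Mul(Add(-18503, -26915), Pow(Add(25554, 13074), -1)))) = Add(Rational(3, 4), Mul(Rational(1, 4), Mul(-45418, Pow(38628, -1)))) = Add(Rational(3, 4), Mul(Rational(1, 4), Mul(-45418, Rational(1, 38628)))) = Add(Rational(3, 4), Mul(Rational(1, 4), Rational(-22709, 19314))) = Add(Rational(3, 4), Rational(-22709, 77256)) = Rational(35233, 77256) ≈ 0.45606)
Mul(Pow(Add(O, Function('C')(Mul(2, 6), 7)), -1), B) = Mul(Pow(Add(5, Mul(13, Mul(2, 6))), -1), Rational(35233, 77256)) = Mul(Pow(Add(5, Mul(13, 12)), -1), Rational(35233, 77256)) = Mul(Pow(Add(5, 156), -1), Rational(35233, 77256)) = Mul(Pow(161, -1), Rational(35233, 77256)) = Mul(Rational(1, 161), Rational(35233, 77256)) = Rational(35233, 12438216)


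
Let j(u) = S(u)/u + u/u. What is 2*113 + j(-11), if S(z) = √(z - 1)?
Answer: 227 - 2*I*√3/11 ≈ 227.0 - 0.31492*I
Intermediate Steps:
S(z) = √(-1 + z)
j(u) = 1 + √(-1 + u)/u (j(u) = √(-1 + u)/u + u/u = √(-1 + u)/u + 1 = 1 + √(-1 + u)/u)
2*113 + j(-11) = 2*113 + (-11 + √(-1 - 11))/(-11) = 226 - (-11 + √(-12))/11 = 226 - (-11 + 2*I*√3)/11 = 226 + (1 - 2*I*√3/11) = 227 - 2*I*√3/11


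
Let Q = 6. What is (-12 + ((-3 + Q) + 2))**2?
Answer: 49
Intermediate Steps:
(-12 + ((-3 + Q) + 2))**2 = (-12 + ((-3 + 6) + 2))**2 = (-12 + (3 + 2))**2 = (-12 + 5)**2 = (-7)**2 = 49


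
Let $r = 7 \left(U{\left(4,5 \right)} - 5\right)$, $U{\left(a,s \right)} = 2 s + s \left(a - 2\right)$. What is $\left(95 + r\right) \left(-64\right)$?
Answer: $-12800$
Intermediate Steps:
$U{\left(a,s \right)} = 2 s + s \left(-2 + a\right)$
$r = 105$ ($r = 7 \left(4 \cdot 5 - 5\right) = 7 \left(20 - 5\right) = 7 \cdot 15 = 105$)
$\left(95 + r\right) \left(-64\right) = \left(95 + 105\right) \left(-64\right) = 200 \left(-64\right) = -12800$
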